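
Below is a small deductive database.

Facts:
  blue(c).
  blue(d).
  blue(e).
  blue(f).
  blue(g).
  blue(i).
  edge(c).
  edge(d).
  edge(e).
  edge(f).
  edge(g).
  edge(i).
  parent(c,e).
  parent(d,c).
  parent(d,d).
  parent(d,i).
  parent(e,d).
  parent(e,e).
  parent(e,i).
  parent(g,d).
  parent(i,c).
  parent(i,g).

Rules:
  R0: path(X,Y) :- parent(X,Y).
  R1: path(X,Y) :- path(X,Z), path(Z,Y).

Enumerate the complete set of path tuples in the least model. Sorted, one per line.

path(c,c)
path(c,d)
path(c,e)
path(c,g)
path(c,i)
path(d,c)
path(d,d)
path(d,e)
path(d,g)
path(d,i)
path(e,c)
path(e,d)
path(e,e)
path(e,g)
path(e,i)
path(g,c)
path(g,d)
path(g,e)
path(g,g)
path(g,i)
path(i,c)
path(i,d)
path(i,e)
path(i,g)
path(i,i)

round 1: derive path(c,e) via R0 from parent(c,e)
round 1: derive path(d,c) via R0 from parent(d,c)
round 1: derive path(d,d) via R0 from parent(d,d)
round 1: derive path(d,i) via R0 from parent(d,i)
round 1: derive path(e,d) via R0 from parent(e,d)
round 1: derive path(e,e) via R0 from parent(e,e)
round 1: derive path(e,i) via R0 from parent(e,i)
round 1: derive path(g,d) via R0 from parent(g,d)
round 1: derive path(i,c) via R0 from parent(i,c)
round 1: derive path(i,g) via R0 from parent(i,g)
round 2: derive path(c,d) via R1 from path(c,e), path(e,d)
round 2: derive path(c,i) via R1 from path(c,e), path(e,i)
round 2: derive path(d,e) via R1 from path(d,c), path(c,e)
round 2: derive path(d,g) via R1 from path(d,i), path(i,g)
round 2: derive path(e,c) via R1 from path(e,d), path(d,c)
round 2: derive path(e,g) via R1 from path(e,i), path(i,g)
round 2: derive path(g,c) via R1 from path(g,d), path(d,c)
round 2: derive path(g,i) via R1 from path(g,d), path(d,i)
round 2: derive path(i,d) via R1 from path(i,g), path(g,d)
round 2: derive path(i,e) via R1 from path(i,c), path(c,e)
round 3: derive path(c,c) via R1 from path(c,d), path(d,c)
round 3: derive path(c,g) via R1 from path(c,d), path(d,g)
round 3: derive path(g,e) via R1 from path(g,c), path(c,e)
round 3: derive path(g,g) via R1 from path(g,d), path(d,g)
round 3: derive path(i,i) via R1 from path(i,c), path(c,i)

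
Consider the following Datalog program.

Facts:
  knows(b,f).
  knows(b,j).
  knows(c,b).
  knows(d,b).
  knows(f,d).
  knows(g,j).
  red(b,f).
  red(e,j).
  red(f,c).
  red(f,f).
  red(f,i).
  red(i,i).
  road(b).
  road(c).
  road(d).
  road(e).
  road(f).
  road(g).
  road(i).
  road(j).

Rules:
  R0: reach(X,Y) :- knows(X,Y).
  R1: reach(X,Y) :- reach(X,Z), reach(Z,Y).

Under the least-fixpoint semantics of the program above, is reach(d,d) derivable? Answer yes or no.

round 1: derive reach(b,f) via R0 from knows(b,f)
round 1: derive reach(b,j) via R0 from knows(b,j)
round 1: derive reach(c,b) via R0 from knows(c,b)
round 1: derive reach(d,b) via R0 from knows(d,b)
round 1: derive reach(f,d) via R0 from knows(f,d)
round 1: derive reach(g,j) via R0 from knows(g,j)
round 2: derive reach(b,d) via R1 from reach(b,f), reach(f,d)
round 2: derive reach(c,f) via R1 from reach(c,b), reach(b,f)
round 2: derive reach(c,j) via R1 from reach(c,b), reach(b,j)
round 2: derive reach(d,f) via R1 from reach(d,b), reach(b,f)
round 2: derive reach(d,j) via R1 from reach(d,b), reach(b,j)
round 2: derive reach(f,b) via R1 from reach(f,d), reach(d,b)
round 3: derive reach(b,b) via R1 from reach(b,d), reach(d,b)
round 3: derive reach(c,d) via R1 from reach(c,b), reach(b,d)
round 3: derive reach(d,d) via R1 from reach(d,b), reach(b,d)
round 3: derive reach(f,f) via R1 from reach(f,b), reach(b,f)
round 3: derive reach(f,j) via R1 from reach(f,b), reach(b,j)

yes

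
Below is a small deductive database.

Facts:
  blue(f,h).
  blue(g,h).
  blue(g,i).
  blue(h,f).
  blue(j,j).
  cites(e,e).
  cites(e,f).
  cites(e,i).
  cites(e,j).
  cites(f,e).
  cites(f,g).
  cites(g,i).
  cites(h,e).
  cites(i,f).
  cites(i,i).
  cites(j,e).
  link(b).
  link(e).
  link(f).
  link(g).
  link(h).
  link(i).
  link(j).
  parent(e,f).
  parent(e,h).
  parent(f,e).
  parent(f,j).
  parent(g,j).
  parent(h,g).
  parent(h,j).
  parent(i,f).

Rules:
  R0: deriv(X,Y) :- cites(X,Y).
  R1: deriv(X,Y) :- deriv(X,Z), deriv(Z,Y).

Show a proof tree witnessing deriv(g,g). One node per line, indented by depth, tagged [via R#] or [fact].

deriv(g,g)  [via R1]
  deriv(g,f)  [via R1]
    deriv(g,i)  [via R0]
      cites(g,i)  [fact]
    deriv(i,f)  [via R0]
      cites(i,f)  [fact]
  deriv(f,g)  [via R0]
    cites(f,g)  [fact]

round 1: derive deriv(e,e) via R0 from cites(e,e)
round 1: derive deriv(e,f) via R0 from cites(e,f)
round 1: derive deriv(e,i) via R0 from cites(e,i)
round 1: derive deriv(e,j) via R0 from cites(e,j)
round 1: derive deriv(f,e) via R0 from cites(f,e)
round 1: derive deriv(f,g) via R0 from cites(f,g)
round 1: derive deriv(g,i) via R0 from cites(g,i)
round 1: derive deriv(h,e) via R0 from cites(h,e)
round 1: derive deriv(i,f) via R0 from cites(i,f)
round 1: derive deriv(i,i) via R0 from cites(i,i)
round 1: derive deriv(j,e) via R0 from cites(j,e)
round 2: derive deriv(e,g) via R1 from deriv(e,f), deriv(f,g)
round 2: derive deriv(f,f) via R1 from deriv(f,e), deriv(e,f)
round 2: derive deriv(f,i) via R1 from deriv(f,e), deriv(e,i)
round 2: derive deriv(f,j) via R1 from deriv(f,e), deriv(e,j)
round 2: derive deriv(g,f) via R1 from deriv(g,i), deriv(i,f)
round 2: derive deriv(h,f) via R1 from deriv(h,e), deriv(e,f)
round 2: derive deriv(h,i) via R1 from deriv(h,e), deriv(e,i)
round 2: derive deriv(h,j) via R1 from deriv(h,e), deriv(e,j)
round 2: derive deriv(i,e) via R1 from deriv(i,f), deriv(f,e)
round 2: derive deriv(i,g) via R1 from deriv(i,f), deriv(f,g)
round 2: derive deriv(j,f) via R1 from deriv(j,e), deriv(e,f)
round 2: derive deriv(j,i) via R1 from deriv(j,e), deriv(e,i)
round 2: derive deriv(j,j) via R1 from deriv(j,e), deriv(e,j)
round 3: derive deriv(g,e) via R1 from deriv(g,f), deriv(f,e)
round 3: derive deriv(g,g) via R1 from deriv(g,f), deriv(f,g)
round 3: derive deriv(g,j) via R1 from deriv(g,f), deriv(f,j)
round 3: derive deriv(h,g) via R1 from deriv(h,e), deriv(e,g)
round 3: derive deriv(i,j) via R1 from deriv(i,e), deriv(e,j)
round 3: derive deriv(j,g) via R1 from deriv(j,e), deriv(e,g)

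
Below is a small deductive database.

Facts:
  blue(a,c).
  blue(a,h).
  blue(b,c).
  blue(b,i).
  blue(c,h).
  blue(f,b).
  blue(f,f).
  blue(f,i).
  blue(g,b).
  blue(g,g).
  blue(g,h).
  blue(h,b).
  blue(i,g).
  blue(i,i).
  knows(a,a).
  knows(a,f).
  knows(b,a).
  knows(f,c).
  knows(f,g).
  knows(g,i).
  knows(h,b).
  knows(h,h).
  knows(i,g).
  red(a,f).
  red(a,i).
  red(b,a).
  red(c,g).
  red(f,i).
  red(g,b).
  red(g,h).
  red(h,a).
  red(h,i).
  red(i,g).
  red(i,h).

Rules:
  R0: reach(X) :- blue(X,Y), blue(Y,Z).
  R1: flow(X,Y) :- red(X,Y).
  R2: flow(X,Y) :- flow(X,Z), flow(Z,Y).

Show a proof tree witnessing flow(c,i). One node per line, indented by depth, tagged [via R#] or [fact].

round 1: derive flow(a,f) via R1 from red(a,f)
round 1: derive flow(a,i) via R1 from red(a,i)
round 1: derive flow(b,a) via R1 from red(b,a)
round 1: derive flow(c,g) via R1 from red(c,g)
round 1: derive flow(f,i) via R1 from red(f,i)
round 1: derive flow(g,b) via R1 from red(g,b)
round 1: derive flow(g,h) via R1 from red(g,h)
round 1: derive flow(h,a) via R1 from red(h,a)
round 1: derive flow(h,i) via R1 from red(h,i)
round 1: derive flow(i,g) via R1 from red(i,g)
round 1: derive flow(i,h) via R1 from red(i,h)
round 2: derive flow(a,g) via R2 from flow(a,i), flow(i,g)
round 2: derive flow(a,h) via R2 from flow(a,i), flow(i,h)
round 2: derive flow(b,f) via R2 from flow(b,a), flow(a,f)
round 2: derive flow(b,i) via R2 from flow(b,a), flow(a,i)
round 2: derive flow(c,b) via R2 from flow(c,g), flow(g,b)
round 2: derive flow(c,h) via R2 from flow(c,g), flow(g,h)
round 2: derive flow(f,g) via R2 from flow(f,i), flow(i,g)
round 2: derive flow(f,h) via R2 from flow(f,i), flow(i,h)
round 2: derive flow(g,a) via R2 from flow(g,b), flow(b,a)
round 2: derive flow(g,i) via R2 from flow(g,h), flow(h,i)
round 2: derive flow(h,f) via R2 from flow(h,a), flow(a,f)
round 2: derive flow(h,g) via R2 from flow(h,i), flow(i,g)
round 2: derive flow(h,h) via R2 from flow(h,i), flow(i,h)
round 2: derive flow(i,a) via R2 from flow(i,h), flow(h,a)
round 2: derive flow(i,b) via R2 from flow(i,g), flow(g,b)
round 2: derive flow(i,i) via R2 from flow(i,h), flow(h,i)
round 3: derive flow(a,a) via R2 from flow(a,g), flow(g,a)
round 3: derive flow(a,b) via R2 from flow(a,g), flow(g,b)
round 3: derive flow(b,b) via R2 from flow(b,i), flow(i,b)
round 3: derive flow(b,g) via R2 from flow(b,a), flow(a,g)
round 3: derive flow(b,h) via R2 from flow(b,a), flow(a,h)
round 3: derive flow(c,a) via R2 from flow(c,b), flow(b,a)
round 3: derive flow(c,f) via R2 from flow(c,b), flow(b,f)
round 3: derive flow(c,i) via R2 from flow(c,b), flow(b,i)
round 3: derive flow(f,a) via R2 from flow(f,g), flow(g,a)
round 3: derive flow(f,b) via R2 from flow(f,g), flow(g,b)
round 3: derive flow(f,f) via R2 from flow(f,h), flow(h,f)
round 3: derive flow(g,f) via R2 from flow(g,a), flow(a,f)
round 3: derive flow(g,g) via R2 from flow(g,a), flow(a,g)
round 3: derive flow(h,b) via R2 from flow(h,g), flow(g,b)
round 3: derive flow(i,f) via R2 from flow(i,a), flow(a,f)

flow(c,i)  [via R2]
  flow(c,b)  [via R2]
    flow(c,g)  [via R1]
      red(c,g)  [fact]
    flow(g,b)  [via R1]
      red(g,b)  [fact]
  flow(b,i)  [via R2]
    flow(b,a)  [via R1]
      red(b,a)  [fact]
    flow(a,i)  [via R1]
      red(a,i)  [fact]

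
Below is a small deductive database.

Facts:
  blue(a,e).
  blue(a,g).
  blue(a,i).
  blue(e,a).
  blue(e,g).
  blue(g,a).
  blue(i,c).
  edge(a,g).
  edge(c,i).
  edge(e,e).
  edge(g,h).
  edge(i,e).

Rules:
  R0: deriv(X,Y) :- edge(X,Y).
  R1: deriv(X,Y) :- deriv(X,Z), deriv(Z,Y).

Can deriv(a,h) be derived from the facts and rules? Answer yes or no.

yes

round 1: derive deriv(a,g) via R0 from edge(a,g)
round 1: derive deriv(c,i) via R0 from edge(c,i)
round 1: derive deriv(e,e) via R0 from edge(e,e)
round 1: derive deriv(g,h) via R0 from edge(g,h)
round 1: derive deriv(i,e) via R0 from edge(i,e)
round 2: derive deriv(a,h) via R1 from deriv(a,g), deriv(g,h)
round 2: derive deriv(c,e) via R1 from deriv(c,i), deriv(i,e)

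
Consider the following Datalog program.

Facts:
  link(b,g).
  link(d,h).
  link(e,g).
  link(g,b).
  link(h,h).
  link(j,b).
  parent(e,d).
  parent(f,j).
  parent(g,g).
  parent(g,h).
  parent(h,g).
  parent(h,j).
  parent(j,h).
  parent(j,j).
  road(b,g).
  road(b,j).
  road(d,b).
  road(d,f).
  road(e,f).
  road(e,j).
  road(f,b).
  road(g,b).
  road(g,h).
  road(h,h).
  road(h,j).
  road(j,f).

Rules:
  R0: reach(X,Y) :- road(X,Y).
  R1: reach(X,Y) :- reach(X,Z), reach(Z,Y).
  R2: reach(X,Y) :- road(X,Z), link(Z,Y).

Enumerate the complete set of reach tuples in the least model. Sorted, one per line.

round 1: derive reach(b,g) via R0 from road(b,g)
round 1: derive reach(b,j) via R0 from road(b,j)
round 1: derive reach(d,b) via R0 from road(d,b)
round 1: derive reach(d,f) via R0 from road(d,f)
round 1: derive reach(e,f) via R0 from road(e,f)
round 1: derive reach(e,j) via R0 from road(e,j)
round 1: derive reach(f,b) via R0 from road(f,b)
round 1: derive reach(g,b) via R0 from road(g,b)
round 1: derive reach(g,h) via R0 from road(g,h)
round 1: derive reach(h,h) via R0 from road(h,h)
round 1: derive reach(h,j) via R0 from road(h,j)
round 1: derive reach(j,f) via R0 from road(j,f)
round 1: derive reach(b,b) via R2 from road(b,g), link(g,b)
round 1: derive reach(d,g) via R2 from road(d,b), link(b,g)
round 1: derive reach(e,b) via R2 from road(e,j), link(j,b)
round 1: derive reach(f,g) via R2 from road(f,b), link(b,g)
round 1: derive reach(g,g) via R2 from road(g,b), link(b,g)
round 1: derive reach(h,b) via R2 from road(h,j), link(j,b)
round 2: derive reach(b,f) via R1 from reach(b,j), reach(j,f)
round 2: derive reach(b,h) via R1 from reach(b,g), reach(g,h)
round 2: derive reach(d,h) via R1 from reach(d,g), reach(g,h)
round 2: derive reach(d,j) via R1 from reach(d,b), reach(b,j)
round 2: derive reach(e,g) via R1 from reach(e,b), reach(b,g)
round 2: derive reach(f,h) via R1 from reach(f,g), reach(g,h)
round 2: derive reach(f,j) via R1 from reach(f,b), reach(b,j)
round 2: derive reach(g,j) via R1 from reach(g,b), reach(b,j)
round 2: derive reach(h,f) via R1 from reach(h,j), reach(j,f)
round 2: derive reach(h,g) via R1 from reach(h,b), reach(b,g)
round 2: derive reach(j,b) via R1 from reach(j,f), reach(f,b)
round 2: derive reach(j,g) via R1 from reach(j,f), reach(f,g)
round 3: derive reach(e,h) via R1 from reach(e,b), reach(b,h)
round 3: derive reach(f,f) via R1 from reach(f,b), reach(b,f)
round 3: derive reach(g,f) via R1 from reach(g,b), reach(b,f)
round 3: derive reach(j,h) via R1 from reach(j,b), reach(b,h)
round 3: derive reach(j,j) via R1 from reach(j,b), reach(b,j)

reach(b,b)
reach(b,f)
reach(b,g)
reach(b,h)
reach(b,j)
reach(d,b)
reach(d,f)
reach(d,g)
reach(d,h)
reach(d,j)
reach(e,b)
reach(e,f)
reach(e,g)
reach(e,h)
reach(e,j)
reach(f,b)
reach(f,f)
reach(f,g)
reach(f,h)
reach(f,j)
reach(g,b)
reach(g,f)
reach(g,g)
reach(g,h)
reach(g,j)
reach(h,b)
reach(h,f)
reach(h,g)
reach(h,h)
reach(h,j)
reach(j,b)
reach(j,f)
reach(j,g)
reach(j,h)
reach(j,j)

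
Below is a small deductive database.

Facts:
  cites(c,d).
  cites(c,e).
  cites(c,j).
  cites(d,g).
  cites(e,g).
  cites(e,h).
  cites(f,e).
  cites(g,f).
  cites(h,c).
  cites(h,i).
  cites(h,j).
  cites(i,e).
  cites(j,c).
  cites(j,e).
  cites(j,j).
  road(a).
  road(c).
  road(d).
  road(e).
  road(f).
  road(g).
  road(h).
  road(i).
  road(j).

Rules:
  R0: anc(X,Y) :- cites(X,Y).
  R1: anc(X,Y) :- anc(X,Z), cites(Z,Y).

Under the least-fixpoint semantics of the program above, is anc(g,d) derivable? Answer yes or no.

yes

round 1: derive anc(c,d) via R0 from cites(c,d)
round 1: derive anc(c,e) via R0 from cites(c,e)
round 1: derive anc(c,j) via R0 from cites(c,j)
round 1: derive anc(d,g) via R0 from cites(d,g)
round 1: derive anc(e,g) via R0 from cites(e,g)
round 1: derive anc(e,h) via R0 from cites(e,h)
round 1: derive anc(f,e) via R0 from cites(f,e)
round 1: derive anc(g,f) via R0 from cites(g,f)
round 1: derive anc(h,c) via R0 from cites(h,c)
round 1: derive anc(h,i) via R0 from cites(h,i)
round 1: derive anc(h,j) via R0 from cites(h,j)
round 1: derive anc(i,e) via R0 from cites(i,e)
round 1: derive anc(j,c) via R0 from cites(j,c)
round 1: derive anc(j,e) via R0 from cites(j,e)
round 1: derive anc(j,j) via R0 from cites(j,j)
round 2: derive anc(c,c) via R1 from anc(c,j), cites(j,c)
round 2: derive anc(c,g) via R1 from anc(c,d), cites(d,g)
round 2: derive anc(c,h) via R1 from anc(c,e), cites(e,h)
round 2: derive anc(d,f) via R1 from anc(d,g), cites(g,f)
round 2: derive anc(e,c) via R1 from anc(e,h), cites(h,c)
round 2: derive anc(e,f) via R1 from anc(e,g), cites(g,f)
round 2: derive anc(e,i) via R1 from anc(e,h), cites(h,i)
round 2: derive anc(e,j) via R1 from anc(e,h), cites(h,j)
round 2: derive anc(f,g) via R1 from anc(f,e), cites(e,g)
round 2: derive anc(f,h) via R1 from anc(f,e), cites(e,h)
round 2: derive anc(g,e) via R1 from anc(g,f), cites(f,e)
round 2: derive anc(h,d) via R1 from anc(h,c), cites(c,d)
round 2: derive anc(h,e) via R1 from anc(h,c), cites(c,e)
round 2: derive anc(i,g) via R1 from anc(i,e), cites(e,g)
round 2: derive anc(i,h) via R1 from anc(i,e), cites(e,h)
round 2: derive anc(j,d) via R1 from anc(j,c), cites(c,d)
round 2: derive anc(j,g) via R1 from anc(j,e), cites(e,g)
round 2: derive anc(j,h) via R1 from anc(j,e), cites(e,h)
round 3: derive anc(c,f) via R1 from anc(c,g), cites(g,f)
round 3: derive anc(c,i) via R1 from anc(c,h), cites(h,i)
round 3: derive anc(d,e) via R1 from anc(d,f), cites(f,e)
round 3: derive anc(e,d) via R1 from anc(e,c), cites(c,d)
round 3: derive anc(e,e) via R1 from anc(e,c), cites(c,e)
round 3: derive anc(f,c) via R1 from anc(f,h), cites(h,c)
round 3: derive anc(f,f) via R1 from anc(f,g), cites(g,f)
round 3: derive anc(f,i) via R1 from anc(f,h), cites(h,i)
round 3: derive anc(f,j) via R1 from anc(f,h), cites(h,j)
round 3: derive anc(g,g) via R1 from anc(g,e), cites(e,g)
round 3: derive anc(g,h) via R1 from anc(g,e), cites(e,h)
round 3: derive anc(h,g) via R1 from anc(h,d), cites(d,g)
round 3: derive anc(h,h) via R1 from anc(h,e), cites(e,h)
round 3: derive anc(i,c) via R1 from anc(i,h), cites(h,c)
round 3: derive anc(i,f) via R1 from anc(i,g), cites(g,f)
round 3: derive anc(i,i) via R1 from anc(i,h), cites(h,i)
round 3: derive anc(i,j) via R1 from anc(i,h), cites(h,j)
round 3: derive anc(j,f) via R1 from anc(j,g), cites(g,f)
round 3: derive anc(j,i) via R1 from anc(j,h), cites(h,i)
round 4: derive anc(d,h) via R1 from anc(d,e), cites(e,h)
round 4: derive anc(f,d) via R1 from anc(f,c), cites(c,d)
round 4: derive anc(g,c) via R1 from anc(g,h), cites(h,c)
round 4: derive anc(g,i) via R1 from anc(g,h), cites(h,i)
round 4: derive anc(g,j) via R1 from anc(g,h), cites(h,j)
round 4: derive anc(h,f) via R1 from anc(h,g), cites(g,f)
round 4: derive anc(i,d) via R1 from anc(i,c), cites(c,d)
round 5: derive anc(d,c) via R1 from anc(d,h), cites(h,c)
round 5: derive anc(d,i) via R1 from anc(d,h), cites(h,i)
round 5: derive anc(d,j) via R1 from anc(d,h), cites(h,j)
round 5: derive anc(g,d) via R1 from anc(g,c), cites(c,d)
round 6: derive anc(d,d) via R1 from anc(d,c), cites(c,d)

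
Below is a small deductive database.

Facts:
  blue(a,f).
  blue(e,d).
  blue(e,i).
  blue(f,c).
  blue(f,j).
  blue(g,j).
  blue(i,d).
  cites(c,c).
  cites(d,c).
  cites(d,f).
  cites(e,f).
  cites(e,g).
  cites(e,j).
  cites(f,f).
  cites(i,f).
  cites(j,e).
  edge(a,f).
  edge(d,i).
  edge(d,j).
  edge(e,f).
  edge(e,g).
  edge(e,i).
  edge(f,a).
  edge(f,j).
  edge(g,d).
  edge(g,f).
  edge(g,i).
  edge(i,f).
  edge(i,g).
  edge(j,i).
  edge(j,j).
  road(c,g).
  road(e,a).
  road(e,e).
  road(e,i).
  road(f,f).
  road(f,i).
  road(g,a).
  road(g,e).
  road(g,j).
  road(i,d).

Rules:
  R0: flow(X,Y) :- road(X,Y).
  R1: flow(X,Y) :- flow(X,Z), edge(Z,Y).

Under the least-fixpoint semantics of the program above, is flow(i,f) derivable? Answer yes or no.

round 1: derive flow(c,g) via R0 from road(c,g)
round 1: derive flow(e,a) via R0 from road(e,a)
round 1: derive flow(e,e) via R0 from road(e,e)
round 1: derive flow(e,i) via R0 from road(e,i)
round 1: derive flow(f,f) via R0 from road(f,f)
round 1: derive flow(f,i) via R0 from road(f,i)
round 1: derive flow(g,a) via R0 from road(g,a)
round 1: derive flow(g,e) via R0 from road(g,e)
round 1: derive flow(g,j) via R0 from road(g,j)
round 1: derive flow(i,d) via R0 from road(i,d)
round 2: derive flow(c,d) via R1 from flow(c,g), edge(g,d)
round 2: derive flow(c,f) via R1 from flow(c,g), edge(g,f)
round 2: derive flow(c,i) via R1 from flow(c,g), edge(g,i)
round 2: derive flow(e,f) via R1 from flow(e,a), edge(a,f)
round 2: derive flow(e,g) via R1 from flow(e,e), edge(e,g)
round 2: derive flow(f,a) via R1 from flow(f,f), edge(f,a)
round 2: derive flow(f,g) via R1 from flow(f,i), edge(i,g)
round 2: derive flow(f,j) via R1 from flow(f,f), edge(f,j)
round 2: derive flow(g,f) via R1 from flow(g,a), edge(a,f)
round 2: derive flow(g,g) via R1 from flow(g,e), edge(e,g)
round 2: derive flow(g,i) via R1 from flow(g,e), edge(e,i)
round 2: derive flow(i,i) via R1 from flow(i,d), edge(d,i)
round 2: derive flow(i,j) via R1 from flow(i,d), edge(d,j)
round 3: derive flow(c,a) via R1 from flow(c,f), edge(f,a)
round 3: derive flow(c,j) via R1 from flow(c,d), edge(d,j)
round 3: derive flow(e,d) via R1 from flow(e,g), edge(g,d)
round 3: derive flow(e,j) via R1 from flow(e,f), edge(f,j)
round 3: derive flow(f,d) via R1 from flow(f,g), edge(g,d)
round 3: derive flow(g,d) via R1 from flow(g,g), edge(g,d)
round 3: derive flow(i,f) via R1 from flow(i,i), edge(i,f)
round 3: derive flow(i,g) via R1 from flow(i,i), edge(i,g)
round 4: derive flow(i,a) via R1 from flow(i,f), edge(f,a)

yes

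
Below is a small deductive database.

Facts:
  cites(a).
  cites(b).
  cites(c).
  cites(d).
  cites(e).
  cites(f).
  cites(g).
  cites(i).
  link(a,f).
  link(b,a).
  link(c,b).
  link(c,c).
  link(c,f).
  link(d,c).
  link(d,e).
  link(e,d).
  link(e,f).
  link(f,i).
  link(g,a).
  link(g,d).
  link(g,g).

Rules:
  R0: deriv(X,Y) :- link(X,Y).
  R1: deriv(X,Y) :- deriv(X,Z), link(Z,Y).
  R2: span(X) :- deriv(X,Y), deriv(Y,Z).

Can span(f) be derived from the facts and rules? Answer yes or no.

no

round 1: derive deriv(a,f) via R0 from link(a,f)
round 1: derive deriv(b,a) via R0 from link(b,a)
round 1: derive deriv(c,b) via R0 from link(c,b)
round 1: derive deriv(c,c) via R0 from link(c,c)
round 1: derive deriv(c,f) via R0 from link(c,f)
round 1: derive deriv(d,c) via R0 from link(d,c)
round 1: derive deriv(d,e) via R0 from link(d,e)
round 1: derive deriv(e,d) via R0 from link(e,d)
round 1: derive deriv(e,f) via R0 from link(e,f)
round 1: derive deriv(f,i) via R0 from link(f,i)
round 1: derive deriv(g,a) via R0 from link(g,a)
round 1: derive deriv(g,d) via R0 from link(g,d)
round 1: derive deriv(g,g) via R0 from link(g,g)
round 2: derive deriv(a,i) via R1 from deriv(a,f), link(f,i)
round 2: derive deriv(b,f) via R1 from deriv(b,a), link(a,f)
round 2: derive deriv(c,a) via R1 from deriv(c,b), link(b,a)
round 2: derive deriv(c,i) via R1 from deriv(c,f), link(f,i)
round 2: derive deriv(d,b) via R1 from deriv(d,c), link(c,b)
round 2: derive deriv(d,d) via R1 from deriv(d,e), link(e,d)
round 2: derive deriv(d,f) via R1 from deriv(d,c), link(c,f)
round 2: derive deriv(e,c) via R1 from deriv(e,d), link(d,c)
round 2: derive deriv(e,e) via R1 from deriv(e,d), link(d,e)
round 2: derive deriv(e,i) via R1 from deriv(e,f), link(f,i)
round 2: derive deriv(g,c) via R1 from deriv(g,d), link(d,c)
round 2: derive deriv(g,e) via R1 from deriv(g,d), link(d,e)
round 2: derive deriv(g,f) via R1 from deriv(g,a), link(a,f)
round 2: derive span(a) via R2 from deriv(a,f), deriv(f,i)
round 2: derive span(b) via R2 from deriv(b,a), deriv(a,f)
round 2: derive span(c) via R2 from deriv(c,b), deriv(b,a)
round 2: derive span(d) via R2 from deriv(d,c), deriv(c,b)
round 2: derive span(e) via R2 from deriv(e,d), deriv(d,c)
round 2: derive span(g) via R2 from deriv(g,a), deriv(a,f)
round 3: derive deriv(b,i) via R1 from deriv(b,f), link(f,i)
round 3: derive deriv(d,a) via R1 from deriv(d,b), link(b,a)
round 3: derive deriv(d,i) via R1 from deriv(d,f), link(f,i)
round 3: derive deriv(e,b) via R1 from deriv(e,c), link(c,b)
round 3: derive deriv(g,b) via R1 from deriv(g,c), link(c,b)
round 3: derive deriv(g,i) via R1 from deriv(g,f), link(f,i)
round 4: derive deriv(e,a) via R1 from deriv(e,b), link(b,a)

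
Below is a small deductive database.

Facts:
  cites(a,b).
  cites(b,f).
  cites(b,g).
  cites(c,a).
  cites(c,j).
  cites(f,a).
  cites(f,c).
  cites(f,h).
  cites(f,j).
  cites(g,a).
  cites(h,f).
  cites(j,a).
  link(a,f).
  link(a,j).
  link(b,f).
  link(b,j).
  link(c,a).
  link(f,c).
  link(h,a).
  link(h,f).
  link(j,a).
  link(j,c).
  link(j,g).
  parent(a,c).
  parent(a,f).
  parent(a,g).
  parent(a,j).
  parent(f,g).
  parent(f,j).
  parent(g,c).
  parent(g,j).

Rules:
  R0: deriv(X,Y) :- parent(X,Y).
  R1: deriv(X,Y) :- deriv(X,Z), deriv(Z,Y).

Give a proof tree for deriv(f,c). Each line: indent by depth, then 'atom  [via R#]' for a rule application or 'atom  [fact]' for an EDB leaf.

round 1: derive deriv(a,c) via R0 from parent(a,c)
round 1: derive deriv(a,f) via R0 from parent(a,f)
round 1: derive deriv(a,g) via R0 from parent(a,g)
round 1: derive deriv(a,j) via R0 from parent(a,j)
round 1: derive deriv(f,g) via R0 from parent(f,g)
round 1: derive deriv(f,j) via R0 from parent(f,j)
round 1: derive deriv(g,c) via R0 from parent(g,c)
round 1: derive deriv(g,j) via R0 from parent(g,j)
round 2: derive deriv(f,c) via R1 from deriv(f,g), deriv(g,c)

deriv(f,c)  [via R1]
  deriv(f,g)  [via R0]
    parent(f,g)  [fact]
  deriv(g,c)  [via R0]
    parent(g,c)  [fact]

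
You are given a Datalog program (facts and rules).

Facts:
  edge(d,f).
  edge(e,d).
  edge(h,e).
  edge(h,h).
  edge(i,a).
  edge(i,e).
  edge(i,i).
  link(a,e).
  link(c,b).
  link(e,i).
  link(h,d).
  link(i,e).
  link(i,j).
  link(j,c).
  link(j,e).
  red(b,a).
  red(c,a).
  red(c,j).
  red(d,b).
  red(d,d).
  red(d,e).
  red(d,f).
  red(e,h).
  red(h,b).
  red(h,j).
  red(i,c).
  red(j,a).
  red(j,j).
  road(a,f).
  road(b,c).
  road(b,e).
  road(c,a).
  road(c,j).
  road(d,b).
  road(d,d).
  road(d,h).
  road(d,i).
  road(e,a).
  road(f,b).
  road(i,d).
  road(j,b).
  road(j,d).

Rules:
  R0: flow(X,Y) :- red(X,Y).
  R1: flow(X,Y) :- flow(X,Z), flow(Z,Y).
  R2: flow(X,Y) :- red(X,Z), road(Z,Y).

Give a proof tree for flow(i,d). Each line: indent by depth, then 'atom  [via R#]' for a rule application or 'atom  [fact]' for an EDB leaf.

flow(i,d)  [via R1]
  flow(i,c)  [via R0]
    red(i,c)  [fact]
  flow(c,d)  [via R2]
    red(c,j)  [fact]
    road(j,d)  [fact]

round 1: derive flow(b,a) via R0 from red(b,a)
round 1: derive flow(c,a) via R0 from red(c,a)
round 1: derive flow(c,j) via R0 from red(c,j)
round 1: derive flow(d,b) via R0 from red(d,b)
round 1: derive flow(d,d) via R0 from red(d,d)
round 1: derive flow(d,e) via R0 from red(d,e)
round 1: derive flow(d,f) via R0 from red(d,f)
round 1: derive flow(e,h) via R0 from red(e,h)
round 1: derive flow(h,b) via R0 from red(h,b)
round 1: derive flow(h,j) via R0 from red(h,j)
round 1: derive flow(i,c) via R0 from red(i,c)
round 1: derive flow(j,a) via R0 from red(j,a)
round 1: derive flow(j,j) via R0 from red(j,j)
round 1: derive flow(b,f) via R2 from red(b,a), road(a,f)
round 1: derive flow(c,b) via R2 from red(c,j), road(j,b)
round 1: derive flow(c,d) via R2 from red(c,j), road(j,d)
round 1: derive flow(c,f) via R2 from red(c,a), road(a,f)
round 1: derive flow(d,a) via R2 from red(d,e), road(e,a)
round 1: derive flow(d,c) via R2 from red(d,b), road(b,c)
round 1: derive flow(d,h) via R2 from red(d,d), road(d,h)
round 1: derive flow(d,i) via R2 from red(d,d), road(d,i)
round 1: derive flow(h,c) via R2 from red(h,b), road(b,c)
round 1: derive flow(h,d) via R2 from red(h,j), road(j,d)
round 1: derive flow(h,e) via R2 from red(h,b), road(b,e)
round 1: derive flow(i,a) via R2 from red(i,c), road(c,a)
round 1: derive flow(i,j) via R2 from red(i,c), road(c,j)
round 1: derive flow(j,b) via R2 from red(j,j), road(j,b)
round 1: derive flow(j,d) via R2 from red(j,j), road(j,d)
round 1: derive flow(j,f) via R2 from red(j,a), road(a,f)
round 2: derive flow(c,c) via R1 from flow(c,d), flow(d,c)
round 2: derive flow(c,e) via R1 from flow(c,d), flow(d,e)
round 2: derive flow(c,h) via R1 from flow(c,d), flow(d,h)
round 2: derive flow(c,i) via R1 from flow(c,d), flow(d,i)
round 2: derive flow(d,j) via R1 from flow(d,c), flow(c,j)
round 2: derive flow(e,b) via R1 from flow(e,h), flow(h,b)
round 2: derive flow(e,c) via R1 from flow(e,h), flow(h,c)
round 2: derive flow(e,d) via R1 from flow(e,h), flow(h,d)
round 2: derive flow(e,e) via R1 from flow(e,h), flow(h,e)
round 2: derive flow(e,j) via R1 from flow(e,h), flow(h,j)
round 2: derive flow(h,a) via R1 from flow(h,b), flow(b,a)
round 2: derive flow(h,f) via R1 from flow(h,b), flow(b,f)
round 2: derive flow(h,h) via R1 from flow(h,d), flow(d,h)
round 2: derive flow(h,i) via R1 from flow(h,d), flow(d,i)
round 2: derive flow(i,b) via R1 from flow(i,c), flow(c,b)
round 2: derive flow(i,d) via R1 from flow(i,c), flow(c,d)
round 2: derive flow(i,f) via R1 from flow(i,c), flow(c,f)
round 2: derive flow(j,c) via R1 from flow(j,d), flow(d,c)
round 2: derive flow(j,e) via R1 from flow(j,d), flow(d,e)
round 2: derive flow(j,h) via R1 from flow(j,d), flow(d,h)
round 2: derive flow(j,i) via R1 from flow(j,d), flow(d,i)
round 3: derive flow(e,a) via R1 from flow(e,b), flow(b,a)
round 3: derive flow(e,f) via R1 from flow(e,b), flow(b,f)
round 3: derive flow(e,i) via R1 from flow(e,c), flow(c,i)
round 3: derive flow(i,e) via R1 from flow(i,c), flow(c,e)
round 3: derive flow(i,h) via R1 from flow(i,c), flow(c,h)
round 3: derive flow(i,i) via R1 from flow(i,c), flow(c,i)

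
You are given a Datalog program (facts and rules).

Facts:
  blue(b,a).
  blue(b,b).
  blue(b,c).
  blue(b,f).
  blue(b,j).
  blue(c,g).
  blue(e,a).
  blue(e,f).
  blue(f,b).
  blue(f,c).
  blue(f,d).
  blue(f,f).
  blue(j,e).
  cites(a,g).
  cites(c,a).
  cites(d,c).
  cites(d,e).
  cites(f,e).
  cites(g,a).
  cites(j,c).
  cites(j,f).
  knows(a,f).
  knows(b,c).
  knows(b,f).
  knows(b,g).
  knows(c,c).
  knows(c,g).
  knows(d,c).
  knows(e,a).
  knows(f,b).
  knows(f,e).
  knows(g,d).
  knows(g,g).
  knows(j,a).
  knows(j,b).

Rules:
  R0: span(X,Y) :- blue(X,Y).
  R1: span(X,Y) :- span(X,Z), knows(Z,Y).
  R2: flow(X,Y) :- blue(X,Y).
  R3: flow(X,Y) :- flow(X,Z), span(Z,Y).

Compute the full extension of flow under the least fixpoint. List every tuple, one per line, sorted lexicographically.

round 1: derive span(b,a) via R0 from blue(b,a)
round 1: derive span(b,b) via R0 from blue(b,b)
round 1: derive span(b,c) via R0 from blue(b,c)
round 1: derive span(b,f) via R0 from blue(b,f)
round 1: derive span(b,j) via R0 from blue(b,j)
round 1: derive span(c,g) via R0 from blue(c,g)
round 1: derive span(e,a) via R0 from blue(e,a)
round 1: derive span(e,f) via R0 from blue(e,f)
round 1: derive span(f,b) via R0 from blue(f,b)
round 1: derive span(f,c) via R0 from blue(f,c)
round 1: derive span(f,d) via R0 from blue(f,d)
round 1: derive span(f,f) via R0 from blue(f,f)
round 1: derive span(j,e) via R0 from blue(j,e)
round 1: derive flow(b,a) via R2 from blue(b,a)
round 1: derive flow(b,b) via R2 from blue(b,b)
round 1: derive flow(b,c) via R2 from blue(b,c)
round 1: derive flow(b,f) via R2 from blue(b,f)
round 1: derive flow(b,j) via R2 from blue(b,j)
round 1: derive flow(c,g) via R2 from blue(c,g)
round 1: derive flow(e,a) via R2 from blue(e,a)
round 1: derive flow(e,f) via R2 from blue(e,f)
round 1: derive flow(f,b) via R2 from blue(f,b)
round 1: derive flow(f,c) via R2 from blue(f,c)
round 1: derive flow(f,d) via R2 from blue(f,d)
round 1: derive flow(f,f) via R2 from blue(f,f)
round 1: derive flow(j,e) via R2 from blue(j,e)
round 2: derive span(b,e) via R1 from span(b,f), knows(f,e)
round 2: derive span(b,g) via R1 from span(b,b), knows(b,g)
round 2: derive span(c,d) via R1 from span(c,g), knows(g,d)
round 2: derive span(e,b) via R1 from span(e,f), knows(f,b)
round 2: derive span(e,e) via R1 from span(e,f), knows(f,e)
round 2: derive span(f,e) via R1 from span(f,f), knows(f,e)
round 2: derive span(f,g) via R1 from span(f,b), knows(b,g)
round 2: derive span(j,a) via R1 from span(j,e), knows(e,a)
round 2: derive flow(b,d) via R3 from flow(b,f), span(f,d)
round 2: derive flow(b,e) via R3 from flow(b,j), span(j,e)
round 2: derive flow(b,g) via R3 from flow(b,c), span(c,g)
round 2: derive flow(e,b) via R3 from flow(e,f), span(f,b)
round 2: derive flow(e,c) via R3 from flow(e,f), span(f,c)
round 2: derive flow(e,d) via R3 from flow(e,f), span(f,d)
round 2: derive flow(f,a) via R3 from flow(f,b), span(b,a)
round 2: derive flow(f,g) via R3 from flow(f,c), span(c,g)
round 2: derive flow(f,j) via R3 from flow(f,b), span(b,j)
round 2: derive flow(j,a) via R3 from flow(j,e), span(e,a)
round 2: derive flow(j,f) via R3 from flow(j,e), span(e,f)
round 3: derive span(b,d) via R1 from span(b,g), knows(g,d)
round 3: derive span(c,c) via R1 from span(c,d), knows(d,c)
round 3: derive span(e,c) via R1 from span(e,b), knows(b,c)
round 3: derive span(e,g) via R1 from span(e,b), knows(b,g)
round 3: derive span(f,a) via R1 from span(f,e), knows(e,a)
round 3: derive span(j,f) via R1 from span(j,a), knows(a,f)
round 3: derive flow(e,e) via R3 from flow(e,b), span(b,e)
round 3: derive flow(e,g) via R3 from flow(e,b), span(b,g)
round 3: derive flow(e,j) via R3 from flow(e,b), span(b,j)
round 3: derive flow(f,e) via R3 from flow(f,b), span(b,e)
round 3: derive flow(j,b) via R3 from flow(j,e), span(e,b)
round 3: derive flow(j,c) via R3 from flow(j,f), span(f,c)
round 3: derive flow(j,d) via R3 from flow(j,f), span(f,d)
round 3: derive flow(j,g) via R3 from flow(j,f), span(f,g)
round 4: derive span(e,d) via R1 from span(e,g), knows(g,d)
round 4: derive span(j,b) via R1 from span(j,f), knows(f,b)
round 4: derive flow(j,j) via R3 from flow(j,b), span(b,j)
round 5: derive span(j,c) via R1 from span(j,b), knows(b,c)
round 5: derive span(j,g) via R1 from span(j,b), knows(b,g)
round 6: derive span(j,d) via R1 from span(j,g), knows(g,d)

flow(b,a)
flow(b,b)
flow(b,c)
flow(b,d)
flow(b,e)
flow(b,f)
flow(b,g)
flow(b,j)
flow(c,g)
flow(e,a)
flow(e,b)
flow(e,c)
flow(e,d)
flow(e,e)
flow(e,f)
flow(e,g)
flow(e,j)
flow(f,a)
flow(f,b)
flow(f,c)
flow(f,d)
flow(f,e)
flow(f,f)
flow(f,g)
flow(f,j)
flow(j,a)
flow(j,b)
flow(j,c)
flow(j,d)
flow(j,e)
flow(j,f)
flow(j,g)
flow(j,j)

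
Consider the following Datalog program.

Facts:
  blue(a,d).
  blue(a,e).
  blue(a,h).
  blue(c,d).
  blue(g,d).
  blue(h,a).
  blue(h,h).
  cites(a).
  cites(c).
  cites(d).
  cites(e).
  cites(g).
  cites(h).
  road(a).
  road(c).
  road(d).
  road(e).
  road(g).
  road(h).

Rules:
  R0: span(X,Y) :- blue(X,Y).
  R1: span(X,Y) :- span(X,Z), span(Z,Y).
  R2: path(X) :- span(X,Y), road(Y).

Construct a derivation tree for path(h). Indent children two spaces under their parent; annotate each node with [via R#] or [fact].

round 1: derive span(a,d) via R0 from blue(a,d)
round 1: derive span(a,e) via R0 from blue(a,e)
round 1: derive span(a,h) via R0 from blue(a,h)
round 1: derive span(c,d) via R0 from blue(c,d)
round 1: derive span(g,d) via R0 from blue(g,d)
round 1: derive span(h,a) via R0 from blue(h,a)
round 1: derive span(h,h) via R0 from blue(h,h)
round 2: derive span(a,a) via R1 from span(a,h), span(h,a)
round 2: derive span(h,d) via R1 from span(h,a), span(a,d)
round 2: derive span(h,e) via R1 from span(h,a), span(a,e)
round 2: derive path(a) via R2 from span(a,d), road(d)
round 2: derive path(c) via R2 from span(c,d), road(d)
round 2: derive path(g) via R2 from span(g,d), road(d)
round 2: derive path(h) via R2 from span(h,a), road(a)

path(h)  [via R2]
  span(h,a)  [via R0]
    blue(h,a)  [fact]
  road(a)  [fact]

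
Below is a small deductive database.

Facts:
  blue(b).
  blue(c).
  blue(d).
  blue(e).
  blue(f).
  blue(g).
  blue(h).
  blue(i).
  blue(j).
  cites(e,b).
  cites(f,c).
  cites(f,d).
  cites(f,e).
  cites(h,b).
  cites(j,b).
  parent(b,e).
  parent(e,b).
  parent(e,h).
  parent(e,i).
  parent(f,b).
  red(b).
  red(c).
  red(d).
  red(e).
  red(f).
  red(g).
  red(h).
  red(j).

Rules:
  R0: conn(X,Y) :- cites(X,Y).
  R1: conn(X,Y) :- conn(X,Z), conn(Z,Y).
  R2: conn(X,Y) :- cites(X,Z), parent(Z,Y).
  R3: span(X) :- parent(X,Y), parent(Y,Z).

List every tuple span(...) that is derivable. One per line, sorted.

round 1: derive span(b) via R3 from parent(b,e), parent(e,b)
round 1: derive span(e) via R3 from parent(e,b), parent(b,e)
round 1: derive span(f) via R3 from parent(f,b), parent(b,e)

span(b)
span(e)
span(f)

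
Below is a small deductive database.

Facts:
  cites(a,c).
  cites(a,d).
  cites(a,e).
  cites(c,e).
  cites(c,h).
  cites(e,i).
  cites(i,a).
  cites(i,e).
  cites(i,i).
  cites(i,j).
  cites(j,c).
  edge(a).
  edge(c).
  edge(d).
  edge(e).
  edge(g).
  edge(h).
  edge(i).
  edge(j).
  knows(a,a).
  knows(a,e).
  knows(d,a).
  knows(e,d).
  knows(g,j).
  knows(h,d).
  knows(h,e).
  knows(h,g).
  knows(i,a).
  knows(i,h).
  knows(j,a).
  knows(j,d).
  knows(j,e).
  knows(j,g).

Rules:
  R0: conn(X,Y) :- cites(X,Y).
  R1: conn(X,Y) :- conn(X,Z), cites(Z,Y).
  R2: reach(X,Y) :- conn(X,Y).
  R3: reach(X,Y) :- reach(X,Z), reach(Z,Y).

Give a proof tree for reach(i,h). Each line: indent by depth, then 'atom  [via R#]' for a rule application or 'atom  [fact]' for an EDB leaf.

reach(i,h)  [via R2]
  conn(i,h)  [via R1]
    conn(i,c)  [via R1]
      conn(i,a)  [via R0]
        cites(i,a)  [fact]
      cites(a,c)  [fact]
    cites(c,h)  [fact]

round 1: derive conn(a,c) via R0 from cites(a,c)
round 1: derive conn(a,d) via R0 from cites(a,d)
round 1: derive conn(a,e) via R0 from cites(a,e)
round 1: derive conn(c,e) via R0 from cites(c,e)
round 1: derive conn(c,h) via R0 from cites(c,h)
round 1: derive conn(e,i) via R0 from cites(e,i)
round 1: derive conn(i,a) via R0 from cites(i,a)
round 1: derive conn(i,e) via R0 from cites(i,e)
round 1: derive conn(i,i) via R0 from cites(i,i)
round 1: derive conn(i,j) via R0 from cites(i,j)
round 1: derive conn(j,c) via R0 from cites(j,c)
round 2: derive conn(a,h) via R1 from conn(a,c), cites(c,h)
round 2: derive conn(a,i) via R1 from conn(a,e), cites(e,i)
round 2: derive conn(c,i) via R1 from conn(c,e), cites(e,i)
round 2: derive conn(e,a) via R1 from conn(e,i), cites(i,a)
round 2: derive conn(e,e) via R1 from conn(e,i), cites(i,e)
round 2: derive conn(e,j) via R1 from conn(e,i), cites(i,j)
round 2: derive conn(i,c) via R1 from conn(i,a), cites(a,c)
round 2: derive conn(i,d) via R1 from conn(i,a), cites(a,d)
round 2: derive conn(j,e) via R1 from conn(j,c), cites(c,e)
round 2: derive conn(j,h) via R1 from conn(j,c), cites(c,h)
round 2: derive reach(a,c) via R2 from conn(a,c)
round 2: derive reach(a,d) via R2 from conn(a,d)
round 2: derive reach(a,e) via R2 from conn(a,e)
round 2: derive reach(c,e) via R2 from conn(c,e)
round 2: derive reach(c,h) via R2 from conn(c,h)
round 2: derive reach(e,i) via R2 from conn(e,i)
round 2: derive reach(i,a) via R2 from conn(i,a)
round 2: derive reach(i,e) via R2 from conn(i,e)
round 2: derive reach(i,i) via R2 from conn(i,i)
round 2: derive reach(i,j) via R2 from conn(i,j)
round 2: derive reach(j,c) via R2 from conn(j,c)
round 3: derive conn(a,a) via R1 from conn(a,i), cites(i,a)
round 3: derive conn(a,j) via R1 from conn(a,i), cites(i,j)
round 3: derive conn(c,a) via R1 from conn(c,i), cites(i,a)
round 3: derive conn(c,j) via R1 from conn(c,i), cites(i,j)
round 3: derive conn(e,c) via R1 from conn(e,a), cites(a,c)
round 3: derive conn(e,d) via R1 from conn(e,a), cites(a,d)
round 3: derive conn(i,h) via R1 from conn(i,c), cites(c,h)
round 3: derive conn(j,i) via R1 from conn(j,e), cites(e,i)
round 3: derive reach(a,h) via R2 from conn(a,h)
round 3: derive reach(a,i) via R2 from conn(a,i)
round 3: derive reach(c,i) via R2 from conn(c,i)
round 3: derive reach(e,a) via R2 from conn(e,a)
round 3: derive reach(e,e) via R2 from conn(e,e)
round 3: derive reach(e,j) via R2 from conn(e,j)
round 3: derive reach(i,c) via R2 from conn(i,c)
round 3: derive reach(i,d) via R2 from conn(i,d)
round 3: derive reach(j,e) via R2 from conn(j,e)
round 3: derive reach(j,h) via R2 from conn(j,h)
round 4: derive conn(c,c) via R1 from conn(c,a), cites(a,c)
round 4: derive conn(c,d) via R1 from conn(c,a), cites(a,d)
round 4: derive conn(e,h) via R1 from conn(e,c), cites(c,h)
round 4: derive conn(j,a) via R1 from conn(j,i), cites(i,a)
round 4: derive conn(j,j) via R1 from conn(j,i), cites(i,j)
round 4: derive reach(a,a) via R2 from conn(a,a)
round 4: derive reach(a,j) via R2 from conn(a,j)
round 4: derive reach(c,a) via R2 from conn(c,a)
round 4: derive reach(c,j) via R2 from conn(c,j)
round 4: derive reach(e,c) via R2 from conn(e,c)
round 4: derive reach(e,d) via R2 from conn(e,d)
round 4: derive reach(i,h) via R2 from conn(i,h)
round 4: derive reach(j,i) via R2 from conn(j,i)
round 4: derive reach(c,c) via R3 from reach(c,i), reach(i,c)
round 4: derive reach(c,d) via R3 from reach(c,i), reach(i,d)
round 4: derive reach(e,h) via R3 from reach(e,a), reach(a,h)
round 4: derive reach(j,a) via R3 from reach(j,e), reach(e,a)
round 4: derive reach(j,j) via R3 from reach(j,e), reach(e,j)
round 5: derive conn(j,d) via R1 from conn(j,a), cites(a,d)
round 5: derive reach(j,d) via R3 from reach(j,a), reach(a,d)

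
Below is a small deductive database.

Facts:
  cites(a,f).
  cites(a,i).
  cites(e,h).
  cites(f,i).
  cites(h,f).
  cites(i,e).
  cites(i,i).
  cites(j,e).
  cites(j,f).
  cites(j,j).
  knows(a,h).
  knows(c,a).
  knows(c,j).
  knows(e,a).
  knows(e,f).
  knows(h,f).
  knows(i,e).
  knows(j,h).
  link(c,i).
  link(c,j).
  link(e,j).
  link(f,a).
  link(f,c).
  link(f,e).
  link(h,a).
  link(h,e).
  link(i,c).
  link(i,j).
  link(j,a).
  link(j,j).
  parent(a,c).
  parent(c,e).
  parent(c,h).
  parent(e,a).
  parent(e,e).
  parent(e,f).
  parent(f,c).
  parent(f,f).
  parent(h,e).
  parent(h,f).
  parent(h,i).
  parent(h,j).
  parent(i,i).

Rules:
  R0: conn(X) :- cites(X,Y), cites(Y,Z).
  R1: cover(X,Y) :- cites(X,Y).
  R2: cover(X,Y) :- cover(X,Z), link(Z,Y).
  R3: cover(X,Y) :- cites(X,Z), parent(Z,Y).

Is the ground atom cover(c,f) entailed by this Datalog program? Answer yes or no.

no

round 1: derive cover(a,f) via R1 from cites(a,f)
round 1: derive cover(a,i) via R1 from cites(a,i)
round 1: derive cover(e,h) via R1 from cites(e,h)
round 1: derive cover(f,i) via R1 from cites(f,i)
round 1: derive cover(h,f) via R1 from cites(h,f)
round 1: derive cover(i,e) via R1 from cites(i,e)
round 1: derive cover(i,i) via R1 from cites(i,i)
round 1: derive cover(j,e) via R1 from cites(j,e)
round 1: derive cover(j,f) via R1 from cites(j,f)
round 1: derive cover(j,j) via R1 from cites(j,j)
round 1: derive cover(a,c) via R3 from cites(a,f), parent(f,c)
round 1: derive cover(e,e) via R3 from cites(e,h), parent(h,e)
round 1: derive cover(e,f) via R3 from cites(e,h), parent(h,f)
round 1: derive cover(e,i) via R3 from cites(e,h), parent(h,i)
round 1: derive cover(e,j) via R3 from cites(e,h), parent(h,j)
round 1: derive cover(h,c) via R3 from cites(h,f), parent(f,c)
round 1: derive cover(i,a) via R3 from cites(i,e), parent(e,a)
round 1: derive cover(i,f) via R3 from cites(i,e), parent(e,f)
round 1: derive cover(j,a) via R3 from cites(j,e), parent(e,a)
round 1: derive cover(j,c) via R3 from cites(j,f), parent(f,c)
round 2: derive cover(a,a) via R2 from cover(a,f), link(f,a)
round 2: derive cover(a,e) via R2 from cover(a,f), link(f,e)
round 2: derive cover(a,j) via R2 from cover(a,c), link(c,j)
round 2: derive cover(e,a) via R2 from cover(e,f), link(f,a)
round 2: derive cover(e,c) via R2 from cover(e,f), link(f,c)
round 2: derive cover(f,c) via R2 from cover(f,i), link(i,c)
round 2: derive cover(f,j) via R2 from cover(f,i), link(i,j)
round 2: derive cover(h,a) via R2 from cover(h,f), link(f,a)
round 2: derive cover(h,e) via R2 from cover(h,f), link(f,e)
round 2: derive cover(h,i) via R2 from cover(h,c), link(c,i)
round 2: derive cover(h,j) via R2 from cover(h,c), link(c,j)
round 2: derive cover(i,c) via R2 from cover(i,f), link(f,c)
round 2: derive cover(i,j) via R2 from cover(i,e), link(e,j)
round 2: derive cover(j,i) via R2 from cover(j,c), link(c,i)
round 3: derive cover(f,a) via R2 from cover(f,j), link(j,a)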